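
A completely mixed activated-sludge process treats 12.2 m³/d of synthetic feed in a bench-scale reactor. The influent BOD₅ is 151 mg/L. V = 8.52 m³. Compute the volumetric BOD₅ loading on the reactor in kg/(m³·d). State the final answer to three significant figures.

Volumetric loading L_v = Q·S₀ / V = 12.2 × 151 g/m³ / 8.520 m³ = 216.2 g/(m³·d) = 0.2162 kg BOD₅/(m³·d).

L_v ≈ 0.216 kg BOD₅/(m³·d)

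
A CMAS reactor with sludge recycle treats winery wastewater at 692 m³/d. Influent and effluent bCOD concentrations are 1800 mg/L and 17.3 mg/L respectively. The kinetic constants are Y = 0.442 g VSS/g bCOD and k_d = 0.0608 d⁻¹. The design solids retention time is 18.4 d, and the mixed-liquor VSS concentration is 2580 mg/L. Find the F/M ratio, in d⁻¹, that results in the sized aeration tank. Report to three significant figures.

Rearranging the biomass balance for a CMAS with decay, V = Y·Q·ΔS·θ_c / [X·(1+k_d θ_c)] = 0.442 × 692 × (1800 − 17.3) × 18.4 / [2580 × (1 + 0.0608 × 18.4)] = 1×10^7 / 5466 = 1835 m³.
Food-to-microorganism ratio F/M = Q S₀ / (V X) = 692 × 1800 / (1835 × 2580) = 0.2630 d⁻¹.

F/M ≈ 0.263 d⁻¹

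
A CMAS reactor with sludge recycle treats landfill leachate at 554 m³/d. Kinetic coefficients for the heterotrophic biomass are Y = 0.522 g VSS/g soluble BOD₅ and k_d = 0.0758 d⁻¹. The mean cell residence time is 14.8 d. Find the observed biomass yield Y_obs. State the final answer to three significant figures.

Observed yield with endogenous decay: Y_obs = Y / (1 + k_d·θ_c) = 0.522 / (1 + 0.0758 × 14.8) = 0.522 / 2.122 = 0.2460 g VSS/g soluble BOD₅.

Y_obs ≈ 0.246 g VSS/g soluble BOD₅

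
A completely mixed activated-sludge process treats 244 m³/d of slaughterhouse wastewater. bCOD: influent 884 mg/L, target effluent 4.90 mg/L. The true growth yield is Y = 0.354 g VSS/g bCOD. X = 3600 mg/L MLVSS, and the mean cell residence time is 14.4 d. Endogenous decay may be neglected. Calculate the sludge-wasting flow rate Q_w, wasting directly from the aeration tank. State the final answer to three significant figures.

V·X = Y·Q·ΔS·θ_c gives V = 0.354 × 244 × (884 − 4.90) × 14.4 / 3600 = 303.7 m³.
For wasting at MLVSS concentration, Q_w = V/θ_c = 303.7/14.4 = 21.09 m³/d.

Q_w ≈ 21.1 m³/d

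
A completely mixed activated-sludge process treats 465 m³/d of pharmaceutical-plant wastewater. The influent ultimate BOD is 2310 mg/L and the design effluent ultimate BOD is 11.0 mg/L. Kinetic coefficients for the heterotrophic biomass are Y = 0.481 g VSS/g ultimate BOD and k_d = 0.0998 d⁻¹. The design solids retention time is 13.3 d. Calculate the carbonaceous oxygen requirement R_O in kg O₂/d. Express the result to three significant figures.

Observed yield with endogenous decay: Y_obs = Y / (1 + k_d·θ_c) = 0.481 / (1 + 0.0998 × 13.3) = 0.481 / 2.327 = 0.2067 g VSS/g ultimate BOD.
Q·(S₀ − S) = 465 × (2310 − 11.0) × 10⁻³ = 1069 kg/d removed.
Biomass synthesised: P_X = Y_obs × 1069 = 220.9 kg VSS/d.
R_O = Q·ΔS − 1.42 P_X = 1069 − 313.7 = 755.3 kg O₂/d.

R_O ≈ 755 kg O₂/d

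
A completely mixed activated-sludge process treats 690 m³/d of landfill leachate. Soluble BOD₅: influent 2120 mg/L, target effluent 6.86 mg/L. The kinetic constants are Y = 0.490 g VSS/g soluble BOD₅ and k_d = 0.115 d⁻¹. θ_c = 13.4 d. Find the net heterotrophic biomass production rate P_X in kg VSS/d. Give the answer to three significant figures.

Observed yield with endogenous decay: Y_obs = Y / (1 + k_d·θ_c) = 0.490 / (1 + 0.115 × 13.4) = 0.490 / 2.541 = 0.1928 g VSS/g soluble BOD₅.
Mass of soluble BOD₅ removed per day: Q(S₀ − S) = 690 × 2113 g/m³ = 1458 kg/d.
Biomass produced: P_X = Y_obs·Q·ΔS = 0.1928 × 1458 ≈ 281.2 kg VSS/d.

P_X ≈ 281 kg VSS/d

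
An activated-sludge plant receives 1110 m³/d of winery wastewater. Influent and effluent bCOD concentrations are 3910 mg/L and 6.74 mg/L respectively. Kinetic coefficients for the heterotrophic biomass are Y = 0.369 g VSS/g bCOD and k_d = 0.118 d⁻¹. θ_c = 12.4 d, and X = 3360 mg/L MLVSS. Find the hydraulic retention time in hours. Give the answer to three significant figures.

τ ≈ 51.8 h

Rearranging the biomass balance for a CMAS with decay, V = Y·Q·ΔS·θ_c / [X·(1+k_d θ_c)] = 0.369 × 1110 × (3910 − 6.74) × 12.4 / [3360 × (1 + 0.118 × 12.4)] = 1.98×10^7 / 8276 = 2395 m³.
HRT = V/Q = 2395 m³ / 1110 m³·d⁻¹ = 2.158 d × 24 = 51.79 h.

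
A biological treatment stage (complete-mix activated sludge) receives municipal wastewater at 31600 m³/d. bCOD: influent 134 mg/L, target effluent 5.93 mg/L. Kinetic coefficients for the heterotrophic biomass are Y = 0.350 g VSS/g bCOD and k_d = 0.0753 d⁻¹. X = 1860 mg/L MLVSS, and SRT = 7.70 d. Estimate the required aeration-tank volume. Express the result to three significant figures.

V ≈ 3710 m³

Steady-state biomass mass balance: V·X·(1 + k_d·θ_c) = Y·Q·(S₀ − S)·θ_c, so V = 0.350 × 31600 × (134 − 5.93) × 7.70 / [1860 × (1 + 0.0753 × 7.70)] = 1.09×10^7 / 2938 = 3712 m³.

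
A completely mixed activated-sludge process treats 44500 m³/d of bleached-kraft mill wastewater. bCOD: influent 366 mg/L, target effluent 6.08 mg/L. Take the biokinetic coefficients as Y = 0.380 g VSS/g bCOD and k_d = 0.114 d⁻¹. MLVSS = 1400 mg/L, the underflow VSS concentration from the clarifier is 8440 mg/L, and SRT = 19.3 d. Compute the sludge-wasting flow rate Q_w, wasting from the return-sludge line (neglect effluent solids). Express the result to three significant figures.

Q_w ≈ 225 m³/d

From the SRT design equation V = Y Q (S₀−S) θ_c / [X (1 + k_d θ_c)] = 0.380 × 44500 × (366 − 6.08) × 19.3 / [1400 × (1 + 0.114 × 19.3)] = 1.17×10^8 / 4480 = 26218 m³.
Q_w = (V·X)/(θ_c X_r) = 26218 × 1400 / (19.3 × 8440) = 225.3 m³/d.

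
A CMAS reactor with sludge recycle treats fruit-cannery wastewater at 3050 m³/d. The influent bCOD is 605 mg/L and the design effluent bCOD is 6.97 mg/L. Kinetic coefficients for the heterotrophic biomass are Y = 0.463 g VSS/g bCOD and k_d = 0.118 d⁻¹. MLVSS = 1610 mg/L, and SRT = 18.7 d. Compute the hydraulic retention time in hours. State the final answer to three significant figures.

Rearranging the biomass balance for a CMAS with decay, V = Y·Q·ΔS·θ_c / [X·(1+k_d θ_c)] = 0.463 × 3050 × (605 − 6.97) × 18.7 / [1610 × (1 + 0.118 × 18.7)] = 1.58×10^7 / 5163 = 3059 m³.
τ = V/Q = 3059/3050 = 1.003 d, or 24.07 h.

τ ≈ 24.1 h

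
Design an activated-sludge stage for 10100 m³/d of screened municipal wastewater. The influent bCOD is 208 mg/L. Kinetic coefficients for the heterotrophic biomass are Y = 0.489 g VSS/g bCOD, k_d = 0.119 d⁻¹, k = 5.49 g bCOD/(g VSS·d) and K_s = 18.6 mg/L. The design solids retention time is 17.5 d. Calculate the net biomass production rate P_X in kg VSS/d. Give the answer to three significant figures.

P_X ≈ 331 kg VSS/d

Effluent substrate depends only on kinetics and SRT: S = K_s(1 + k_d θ_c) / [θ_c(Yk − k_d) − 1] = 18.6 × (1 + 0.119 × 17.5) / [17.5 × (0.489 × 5.49 − 0.119) − 1] = 57.33 / 43.90 = 1.306 mg/L.
Observed yield with endogenous decay: Y_obs = Y / (1 + k_d·θ_c) = 0.489 / (1 + 0.119 × 17.5) = 0.489 / 3.083 = 0.1586 g VSS/g bCOD.
Mass of bCOD removed per day: Q(S₀ − S) = 10100 × 206.7 g/m³ = 2088 kg/d.
Net biomass production P_X = Y_obs × Q·(S₀ − S) = 0.1586 × 2088 = 331.2 kg VSS/d.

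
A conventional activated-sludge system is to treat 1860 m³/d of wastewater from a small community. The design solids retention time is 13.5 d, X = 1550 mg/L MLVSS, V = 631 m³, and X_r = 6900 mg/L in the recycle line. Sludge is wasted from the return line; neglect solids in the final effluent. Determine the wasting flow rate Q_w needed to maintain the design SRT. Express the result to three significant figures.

θ_c = V·X/(Q_w·X_r) when wasting from the recycle, so Q_w = V·X/(θ_c·X_r) = 631.0 × 1550 / (13.5 × 6900) = 10.50 m³/d.

Q_w ≈ 10.5 m³/d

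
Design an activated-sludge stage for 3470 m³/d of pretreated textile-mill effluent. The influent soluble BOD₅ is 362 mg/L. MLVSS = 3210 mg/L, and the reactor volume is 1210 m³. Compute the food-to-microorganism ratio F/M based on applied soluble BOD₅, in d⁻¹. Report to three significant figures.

F/M = applied load / biomass = Q·S₀/(V·X) = 3470 × 362 / (1210 × 3210) = 0.3234 d⁻¹.

F/M ≈ 0.323 d⁻¹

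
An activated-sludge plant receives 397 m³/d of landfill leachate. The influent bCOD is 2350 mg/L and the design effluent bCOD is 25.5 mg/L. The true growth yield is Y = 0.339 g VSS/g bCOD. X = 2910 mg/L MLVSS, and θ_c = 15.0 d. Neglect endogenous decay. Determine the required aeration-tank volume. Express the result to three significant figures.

With k_d = 0 the design equation reduces to V = Y Q (S₀−S) θ_c / X = 0.339 × 397 × (2350 − 25.5) × 15.0 / 2910 = 1613 m³.

V ≈ 1610 m³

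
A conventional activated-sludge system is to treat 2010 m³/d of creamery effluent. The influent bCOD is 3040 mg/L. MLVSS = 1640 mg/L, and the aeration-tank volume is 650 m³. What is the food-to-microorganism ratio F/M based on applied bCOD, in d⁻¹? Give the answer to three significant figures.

F/M ≈ 5.73 d⁻¹

Food-to-microorganism ratio F/M = Q S₀ / (V X) = 2010 × 3040 / (650.0 × 1640) = 5.732 d⁻¹.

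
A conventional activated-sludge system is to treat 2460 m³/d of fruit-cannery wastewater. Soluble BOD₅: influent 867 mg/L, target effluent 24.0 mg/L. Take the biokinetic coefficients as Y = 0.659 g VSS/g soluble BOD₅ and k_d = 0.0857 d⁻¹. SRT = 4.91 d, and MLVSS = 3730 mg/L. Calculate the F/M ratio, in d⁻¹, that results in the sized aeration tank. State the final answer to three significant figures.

Rearranging the biomass balance for a CMAS with decay, V = Y·Q·ΔS·θ_c / [X·(1+k_d θ_c)] = 0.659 × 2460 × (867 − 24.0) × 4.91 / [3730 × (1 + 0.0857 × 4.91)] = 6.71×10^6 / 5300 = 1266 m³.
F/M = applied load / biomass = Q·S₀/(V·X) = 2460 × 867 / (1266 × 3730) = 0.4516 d⁻¹.

F/M ≈ 0.452 d⁻¹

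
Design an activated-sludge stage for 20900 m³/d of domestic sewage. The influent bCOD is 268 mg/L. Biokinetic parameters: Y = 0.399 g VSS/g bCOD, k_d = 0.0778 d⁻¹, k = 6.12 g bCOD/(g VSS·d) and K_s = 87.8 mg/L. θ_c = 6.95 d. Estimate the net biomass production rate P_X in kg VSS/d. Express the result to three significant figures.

P_X ≈ 1400 kg VSS/d

From the Monod/SRT balance for a CMAS, S = K_s·(1+k_d θ_c)/[θ_c·(Y k − k_d) − 1] = 87.8 × (1 + 0.0778 × 6.95) / [6.95 × (0.399 × 6.12 − 0.0778) − 1] = 135.3 / 15.43 = 8.767 mg/L.
Correct the yield for decay: Y_obs = Y/(1 + k_d θ_c) = 0.399 / (1 + 0.0778 × 6.95) = 0.399 / 1.541 = 0.2590.
Mass of bCOD removed per day: Q(S₀ − S) = 20900 × 259.2 g/m³ = 5418 kg/d.
So the net sludge growth is P_X = 0.2590 × 5418 = 1403 kg VSS/d.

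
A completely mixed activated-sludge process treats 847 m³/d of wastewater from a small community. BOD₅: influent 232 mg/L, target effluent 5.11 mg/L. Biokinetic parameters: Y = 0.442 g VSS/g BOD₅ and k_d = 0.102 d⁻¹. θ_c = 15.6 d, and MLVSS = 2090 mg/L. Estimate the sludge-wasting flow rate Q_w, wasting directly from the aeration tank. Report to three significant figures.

From the SRT design equation V = Y Q (S₀−S) θ_c / [X (1 + k_d θ_c)] = 0.442 × 847 × (232 − 5.11) × 15.6 / [2090 × (1 + 0.102 × 15.6)] = 1.33×10^6 / 5416 = 244.7 m³.
Wasting from the aeration tank: Q_w = V / θ_c = 244.7 / 15.6 = 15.68 m³/d.

Q_w ≈ 15.7 m³/d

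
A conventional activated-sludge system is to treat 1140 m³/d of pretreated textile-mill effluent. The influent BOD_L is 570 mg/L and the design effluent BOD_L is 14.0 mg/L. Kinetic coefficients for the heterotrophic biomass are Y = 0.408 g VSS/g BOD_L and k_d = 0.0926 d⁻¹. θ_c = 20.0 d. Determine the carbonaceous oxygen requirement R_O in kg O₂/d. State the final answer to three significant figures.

Correct the yield for decay: Y_obs = Y/(1 + k_d θ_c) = 0.408 / (1 + 0.0926 × 20.0) = 0.408 / 2.852 = 0.1431.
Q·(S₀ − S) = 1140 × (570 − 14.0) × 10⁻³ = 633.8 kg/d removed.
P_X = Y_obs·Q·(S₀ − S) = 0.1431 × 633.8 = 90.68 kg VSS/d.
R_O = Q·(S₀ − S) − 1.42·P_X = 633.8 − 1.42 × 90.68 = 505.1 kg O₂/d.

R_O ≈ 505 kg O₂/d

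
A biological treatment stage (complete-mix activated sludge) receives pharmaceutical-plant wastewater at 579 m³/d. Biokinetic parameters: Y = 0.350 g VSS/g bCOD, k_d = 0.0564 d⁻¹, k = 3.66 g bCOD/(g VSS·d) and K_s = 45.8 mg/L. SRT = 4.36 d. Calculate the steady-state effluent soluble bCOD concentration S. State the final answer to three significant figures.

S ≈ 13.2 mg/L

Effluent substrate depends only on kinetics and SRT: S = K_s(1 + k_d θ_c) / [θ_c(Yk − k_d) − 1] = 45.8 × (1 + 0.0564 × 4.36) / [4.36 × (0.350 × 3.66 − 0.0564) − 1] = 57.06 / 4.339 = 13.15 mg/L.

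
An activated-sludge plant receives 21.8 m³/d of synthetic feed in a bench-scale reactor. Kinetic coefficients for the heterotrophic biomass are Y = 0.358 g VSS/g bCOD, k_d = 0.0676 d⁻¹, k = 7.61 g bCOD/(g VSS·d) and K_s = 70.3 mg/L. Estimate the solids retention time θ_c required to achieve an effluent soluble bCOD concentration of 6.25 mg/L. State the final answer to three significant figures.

θ_c ≈ 6.46 d

Specific growth rate at S = 6.25 mg/L: μ = YkS/(K_s+S) = 0.358·7.61·6.25/(70.3+6.25) = 0.2224 d⁻¹.
1/θ_c = 0.2224 − 0.0676 = 0.1548 d⁻¹, so θ_c = 6.459 d.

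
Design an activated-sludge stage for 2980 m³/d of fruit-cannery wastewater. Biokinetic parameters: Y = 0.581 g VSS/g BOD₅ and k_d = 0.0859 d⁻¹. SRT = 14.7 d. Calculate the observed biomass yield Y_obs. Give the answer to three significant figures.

Y_obs ≈ 0.257 g VSS/g BOD₅

Y_obs = Y / (1 + k_d θ_c) = 0.581 / (1 + 0.0859 × 14.7) = 0.581 / 2.263 = 0.2568.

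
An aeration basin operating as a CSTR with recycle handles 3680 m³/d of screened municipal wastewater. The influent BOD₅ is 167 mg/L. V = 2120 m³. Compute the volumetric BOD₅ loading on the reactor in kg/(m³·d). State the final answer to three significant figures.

L_v ≈ 0.290 kg BOD₅/(m³·d)

Applied BOD₅ load per unit volume = Q·S₀/V = (3680 × 167/1000)/2120 = 0.2899 kg BOD₅·m⁻³·d⁻¹.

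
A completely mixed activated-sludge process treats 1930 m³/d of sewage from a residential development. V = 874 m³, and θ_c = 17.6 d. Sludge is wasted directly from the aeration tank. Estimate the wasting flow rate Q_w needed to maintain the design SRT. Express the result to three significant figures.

Wasting from the aeration tank: Q_w = V / θ_c = 874.0 / 17.6 = 49.66 m³/d.

Q_w ≈ 49.7 m³/d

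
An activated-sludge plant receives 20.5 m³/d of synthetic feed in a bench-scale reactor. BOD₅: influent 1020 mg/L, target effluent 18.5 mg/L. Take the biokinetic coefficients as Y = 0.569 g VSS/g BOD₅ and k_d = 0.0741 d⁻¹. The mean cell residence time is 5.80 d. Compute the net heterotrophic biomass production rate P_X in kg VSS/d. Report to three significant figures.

The observed yield is Y_obs = Y/(1 + k_d·θ_c) = 0.569 / (1 + 0.0741 × 5.80) = 0.569 / 1.430 = 0.3980 g VSS per g BOD₅ removed.
ΔS = 1020 − 18.5 = 1002 mg/L, so the substrate removal rate is 20.5 × 1002/1000 = 20.53 kg BOD₅/d.
Net biomass production P_X = Y_obs × Q·(S₀ − S) = 0.3980 × 20.53 = 8.170 kg VSS/d.

P_X ≈ 8.17 kg VSS/d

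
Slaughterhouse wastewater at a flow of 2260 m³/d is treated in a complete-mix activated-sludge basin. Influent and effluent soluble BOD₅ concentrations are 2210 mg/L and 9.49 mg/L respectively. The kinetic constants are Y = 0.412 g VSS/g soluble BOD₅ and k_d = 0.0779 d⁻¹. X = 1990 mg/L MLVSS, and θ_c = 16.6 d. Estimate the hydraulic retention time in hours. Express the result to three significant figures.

Steady-state biomass mass balance: V·X·(1 + k_d·θ_c) = Y·Q·(S₀ − S)·θ_c, so V = 0.412 × 2260 × (2210 − 9.49) × 16.6 / [1990 × (1 + 0.0779 × 16.6)] = 3.4×10^7 / 4563 = 7453 m³.
HRT = V/Q = 7453 m³ / 2260 m³·d⁻¹ = 3.298 d × 24 = 79.15 h.

τ ≈ 79.2 h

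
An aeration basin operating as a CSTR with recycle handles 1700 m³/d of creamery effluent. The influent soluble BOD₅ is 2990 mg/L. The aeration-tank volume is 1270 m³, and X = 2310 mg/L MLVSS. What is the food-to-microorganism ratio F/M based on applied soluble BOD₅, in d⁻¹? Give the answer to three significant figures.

F/M = Q·S₀ / (V·X) = 1700 × 2990 / (1270 × 2310) = 1.733 g soluble BOD₅·(g VSS·d)⁻¹.

F/M ≈ 1.73 d⁻¹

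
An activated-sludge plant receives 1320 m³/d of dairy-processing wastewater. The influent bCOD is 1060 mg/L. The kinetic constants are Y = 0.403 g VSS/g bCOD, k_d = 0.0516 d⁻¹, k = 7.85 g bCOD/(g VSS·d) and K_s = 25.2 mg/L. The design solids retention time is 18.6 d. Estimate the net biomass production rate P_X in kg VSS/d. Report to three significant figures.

From the Monod/SRT balance for a CMAS, S = K_s·(1+k_d θ_c)/[θ_c·(Y k − k_d) − 1] = 25.2 × (1 + 0.0516 × 18.6) / [18.6 × (0.403 × 7.85 − 0.0516) − 1] = 49.39 / 56.88 = 0.8682 mg/L.
Observed yield with endogenous decay: Y_obs = Y / (1 + k_d·θ_c) = 0.403 / (1 + 0.0516 × 18.6) = 0.403 / 1.960 = 0.2056 g VSS/g bCOD.
Mass of bCOD removed per day: Q(S₀ − S) = 1320 × 1059 g/m³ = 1398 kg/d.
P_X = Y_obs · Q(S₀ − S) = 0.2056 × 1398 = 287.5 kg VSS/d.

P_X ≈ 287 kg VSS/d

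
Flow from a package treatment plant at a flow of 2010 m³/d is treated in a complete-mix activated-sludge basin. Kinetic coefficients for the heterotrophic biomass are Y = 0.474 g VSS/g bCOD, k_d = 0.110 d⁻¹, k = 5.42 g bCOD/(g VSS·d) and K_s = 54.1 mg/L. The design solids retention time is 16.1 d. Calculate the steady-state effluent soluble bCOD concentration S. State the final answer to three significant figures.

S ≈ 3.88 mg/L

From the Monod/SRT balance for a CMAS, S = K_s·(1+k_d θ_c)/[θ_c·(Y k − k_d) − 1] = 54.1 × (1 + 0.110 × 16.1) / [16.1 × (0.474 × 5.42 − 0.110) − 1] = 149.9 / 38.59 = 3.885 mg/L.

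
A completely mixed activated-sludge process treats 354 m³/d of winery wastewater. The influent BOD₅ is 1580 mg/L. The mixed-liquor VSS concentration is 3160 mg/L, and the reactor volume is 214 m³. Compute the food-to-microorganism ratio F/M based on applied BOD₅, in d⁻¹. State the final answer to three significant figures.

Food-to-microorganism ratio F/M = Q S₀ / (V X) = 354 × 1580 / (214.0 × 3160) = 0.8271 d⁻¹.

F/M ≈ 0.827 d⁻¹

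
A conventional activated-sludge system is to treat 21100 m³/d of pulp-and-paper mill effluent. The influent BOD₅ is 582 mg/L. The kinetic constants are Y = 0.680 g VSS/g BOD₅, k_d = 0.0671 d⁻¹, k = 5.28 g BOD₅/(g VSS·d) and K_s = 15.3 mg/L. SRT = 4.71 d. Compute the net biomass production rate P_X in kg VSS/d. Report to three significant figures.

P_X ≈ 6330 kg VSS/d

Effluent substrate depends only on kinetics and SRT: S = K_s(1 + k_d θ_c) / [θ_c(Yk − k_d) − 1] = 15.3 × (1 + 0.0671 × 4.71) / [4.71 × (0.680 × 5.28 − 0.0671) − 1] = 20.14 / 15.59 = 1.291 mg/L.
Y_obs = Y / (1 + k_d θ_c) = 0.680 / (1 + 0.0671 × 4.71) = 0.680 / 1.316 = 0.5167.
Substrate removed = Q·(S₀ − S) = 21100 m³/d × (582 − 1.29) g/m³ = 1.23×10^7 g/d = 12253 kg/d.
Biomass produced: P_X = Y_obs·Q·ΔS = 0.5167 × 12253 ≈ 6331 kg VSS/d.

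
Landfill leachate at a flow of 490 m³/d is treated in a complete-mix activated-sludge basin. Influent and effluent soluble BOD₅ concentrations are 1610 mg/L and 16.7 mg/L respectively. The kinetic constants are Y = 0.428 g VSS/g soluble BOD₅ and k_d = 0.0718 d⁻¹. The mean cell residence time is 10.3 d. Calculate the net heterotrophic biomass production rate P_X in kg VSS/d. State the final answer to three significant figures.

Correct the yield for decay: Y_obs = Y/(1 + k_d θ_c) = 0.428 / (1 + 0.0718 × 10.3) = 0.428 / 1.740 = 0.2460.
Q·(S₀ − S) = 490 × (1610 − 16.7) × 10⁻³ = 780.7 kg/d removed.
So the net sludge growth is P_X = 0.2460 × 780.7 = 192.1 kg VSS/d.

P_X ≈ 192 kg VSS/d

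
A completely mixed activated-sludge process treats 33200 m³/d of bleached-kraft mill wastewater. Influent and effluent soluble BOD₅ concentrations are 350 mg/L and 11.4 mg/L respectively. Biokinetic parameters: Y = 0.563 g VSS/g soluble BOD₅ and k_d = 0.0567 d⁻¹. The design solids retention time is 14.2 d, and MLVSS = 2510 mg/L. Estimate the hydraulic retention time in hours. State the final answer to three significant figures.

τ ≈ 14.3 h

Rearranging the biomass balance for a CMAS with decay, V = Y·Q·ΔS·θ_c / [X·(1+k_d θ_c)] = 0.563 × 33200 × (350 − 11.4) × 14.2 / [2510 × (1 + 0.0567 × 14.2)] = 8.99×10^7 / 4531 = 19835 m³.
τ = V/Q = 19835/33200 = 0.5974 d, or 14.34 h.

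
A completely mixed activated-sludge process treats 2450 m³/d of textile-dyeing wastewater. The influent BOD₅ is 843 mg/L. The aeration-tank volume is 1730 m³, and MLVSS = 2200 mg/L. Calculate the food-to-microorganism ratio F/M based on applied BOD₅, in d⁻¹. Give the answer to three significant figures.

F/M = Q·S₀ / (V·X) = 2450 × 843 / (1730 × 2200) = 0.5427 g BOD₅·(g VSS·d)⁻¹.

F/M ≈ 0.543 d⁻¹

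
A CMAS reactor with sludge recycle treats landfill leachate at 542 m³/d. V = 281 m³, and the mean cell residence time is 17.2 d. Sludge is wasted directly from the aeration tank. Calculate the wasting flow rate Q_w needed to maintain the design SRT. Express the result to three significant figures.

Q_w ≈ 16.3 m³/d

With mixed-liquor wasting, θ_c = V/Q_w, so Q_w = V/θ_c = 281.0/17.2 = 16.34 m³/d.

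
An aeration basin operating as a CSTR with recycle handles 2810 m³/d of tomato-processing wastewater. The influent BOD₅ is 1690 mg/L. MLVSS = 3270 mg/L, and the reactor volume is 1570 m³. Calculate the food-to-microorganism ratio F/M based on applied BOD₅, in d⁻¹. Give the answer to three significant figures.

Food-to-microorganism ratio F/M = Q S₀ / (V X) = 2810 × 1690 / (1570 × 3270) = 0.9250 d⁻¹.

F/M ≈ 0.925 d⁻¹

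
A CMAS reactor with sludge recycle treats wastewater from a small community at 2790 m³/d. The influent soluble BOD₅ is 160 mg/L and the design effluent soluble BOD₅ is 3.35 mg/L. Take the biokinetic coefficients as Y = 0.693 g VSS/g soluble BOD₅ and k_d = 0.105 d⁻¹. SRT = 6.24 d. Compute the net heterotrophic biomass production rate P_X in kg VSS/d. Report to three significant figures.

P_X ≈ 183 kg VSS/d

Correct the yield for decay: Y_obs = Y/(1 + k_d θ_c) = 0.693 / (1 + 0.105 × 6.24) = 0.693 / 1.655 = 0.4187.
Mass of soluble BOD₅ removed per day: Q(S₀ − S) = 2790 × 156.7 g/m³ = 437.1 kg/d.
Biomass produced: P_X = Y_obs·Q·ΔS = 0.4187 × 437.1 ≈ 183.0 kg VSS/d.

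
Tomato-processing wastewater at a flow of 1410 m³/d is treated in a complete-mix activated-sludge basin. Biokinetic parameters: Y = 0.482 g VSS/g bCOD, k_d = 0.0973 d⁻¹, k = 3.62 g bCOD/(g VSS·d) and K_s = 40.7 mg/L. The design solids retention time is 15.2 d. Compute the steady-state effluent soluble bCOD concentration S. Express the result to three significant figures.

Effluent substrate depends only on kinetics and SRT: S = K_s(1 + k_d θ_c) / [θ_c(Yk − k_d) − 1] = 40.7 × (1 + 0.0973 × 15.2) / [15.2 × (0.482 × 3.62 − 0.0973) − 1] = 100.9 / 24.04 = 4.196 mg/L.

S ≈ 4.20 mg/L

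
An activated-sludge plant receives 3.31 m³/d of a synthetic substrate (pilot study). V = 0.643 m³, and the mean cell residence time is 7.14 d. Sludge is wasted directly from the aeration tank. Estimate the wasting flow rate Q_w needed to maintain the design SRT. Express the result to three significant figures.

With mixed-liquor wasting, θ_c = V/Q_w, so Q_w = V/θ_c = 0.6430/7.14 = 0.09006 m³/d.

Q_w ≈ 0.0901 m³/d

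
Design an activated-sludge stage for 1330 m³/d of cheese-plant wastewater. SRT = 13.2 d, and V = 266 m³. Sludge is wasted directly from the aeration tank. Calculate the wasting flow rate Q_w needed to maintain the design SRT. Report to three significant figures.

Q_w ≈ 20.2 m³/d

For wasting at MLVSS concentration, Q_w = V/θ_c = 266.0/13.2 = 20.15 m³/d.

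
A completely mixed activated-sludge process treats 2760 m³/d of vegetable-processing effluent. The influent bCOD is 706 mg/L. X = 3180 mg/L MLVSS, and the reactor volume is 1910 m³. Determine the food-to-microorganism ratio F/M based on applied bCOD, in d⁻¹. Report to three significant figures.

F/M ≈ 0.321 d⁻¹

F/M = Q·S₀ / (V·X) = 2760 × 706 / (1910 × 3180) = 0.3208 g bCOD·(g VSS·d)⁻¹.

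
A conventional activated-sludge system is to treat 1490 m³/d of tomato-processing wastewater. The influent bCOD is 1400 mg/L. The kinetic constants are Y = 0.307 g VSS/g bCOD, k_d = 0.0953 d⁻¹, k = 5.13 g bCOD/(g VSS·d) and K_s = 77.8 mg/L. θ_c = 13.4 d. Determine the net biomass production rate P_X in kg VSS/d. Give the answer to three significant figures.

P_X ≈ 279 kg VSS/d

For a completely mixed reactor with recycle the Lawrence–McCarty relation gives S = K_s·(1 + k_d·θ_c) / [θ_c·(Y·k − k_d) − 1] = 77.8 × (1 + 0.0953 × 13.4) / [13.4 × (0.307 × 5.13 − 0.0953) − 1] = 177.2 / 18.83 = 9.410 mg/L.
Observed yield with endogenous decay: Y_obs = Y / (1 + k_d·θ_c) = 0.307 / (1 + 0.0953 × 13.4) = 0.307 / 2.277 = 0.1348 g VSS/g bCOD.
ΔS = 1400 − 9.41 = 1391 mg/L, so the substrate removal rate is 1490 × 1391/1000 = 2072 kg bCOD/d.
So the net sludge growth is P_X = 0.1348 × 2072 = 279.4 kg VSS/d.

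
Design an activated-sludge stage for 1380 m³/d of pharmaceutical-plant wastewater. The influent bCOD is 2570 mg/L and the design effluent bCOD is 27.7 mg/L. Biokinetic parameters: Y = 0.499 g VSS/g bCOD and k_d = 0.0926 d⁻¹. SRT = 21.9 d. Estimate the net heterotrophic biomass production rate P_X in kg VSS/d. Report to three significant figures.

Y_obs = Y / (1 + k_d θ_c) = 0.499 / (1 + 0.0926 × 21.9) = 0.499 / 3.028 = 0.1648.
Q·(S₀ − S) = 1380 × (2570 − 27.7) × 10⁻³ = 3508 kg/d removed.
Biomass produced: P_X = Y_obs·Q·ΔS = 0.1648 × 3508 ≈ 578.2 kg VSS/d.

P_X ≈ 578 kg VSS/d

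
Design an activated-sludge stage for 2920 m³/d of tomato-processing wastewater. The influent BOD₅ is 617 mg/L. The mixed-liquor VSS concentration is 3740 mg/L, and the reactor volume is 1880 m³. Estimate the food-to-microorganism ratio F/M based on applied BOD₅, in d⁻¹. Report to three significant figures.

F/M ≈ 0.256 d⁻¹

F/M = Q·S₀ / (V·X) = 2920 × 617 / (1880 × 3740) = 0.2562 g BOD₅·(g VSS·d)⁻¹.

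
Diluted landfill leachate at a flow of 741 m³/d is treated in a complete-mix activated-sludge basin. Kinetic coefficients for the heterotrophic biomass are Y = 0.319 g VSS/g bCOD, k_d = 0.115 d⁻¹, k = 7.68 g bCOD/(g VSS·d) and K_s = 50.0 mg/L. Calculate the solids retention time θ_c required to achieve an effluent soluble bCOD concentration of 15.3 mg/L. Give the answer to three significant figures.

Specific growth rate at S = 15.3 mg/L: μ = YkS/(K_s+S) = 0.319·7.68·15.3/(50.0+15.3) = 0.5740 d⁻¹.
1/θ_c = 0.5740 − 0.115 = 0.4590 d⁻¹, so θ_c = 2.179 d.

θ_c ≈ 2.18 d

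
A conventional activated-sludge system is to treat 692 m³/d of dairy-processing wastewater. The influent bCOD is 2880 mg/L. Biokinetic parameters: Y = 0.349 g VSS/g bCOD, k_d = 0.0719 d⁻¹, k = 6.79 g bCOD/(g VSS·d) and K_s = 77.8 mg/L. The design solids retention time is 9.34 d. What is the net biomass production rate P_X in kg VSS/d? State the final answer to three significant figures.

Effluent substrate depends only on kinetics and SRT: S = K_s(1 + k_d θ_c) / [θ_c(Yk − k_d) − 1] = 77.8 × (1 + 0.0719 × 9.34) / [9.34 × (0.349 × 6.79 − 0.0719) − 1] = 130.0 / 20.46 = 6.356 mg/L.
The observed yield is Y_obs = Y/(1 + k_d·θ_c) = 0.349 / (1 + 0.0719 × 9.34) = 0.349 / 1.672 = 0.2088 g VSS per g bCOD removed.
Q·(S₀ − S) = 692 × (2880 − 6.36) × 10⁻³ = 1989 kg/d removed.
Biomass produced: P_X = Y_obs·Q·ΔS = 0.2088 × 1989 ≈ 415.2 kg VSS/d.

P_X ≈ 415 kg VSS/d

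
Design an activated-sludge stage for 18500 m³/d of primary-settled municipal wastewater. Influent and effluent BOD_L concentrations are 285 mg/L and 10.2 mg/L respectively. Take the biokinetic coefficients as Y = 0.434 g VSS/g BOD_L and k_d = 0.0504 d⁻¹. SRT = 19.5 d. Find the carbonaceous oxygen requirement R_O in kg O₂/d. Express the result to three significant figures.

R_O ≈ 3500 kg O₂/d

Y_obs = Y / (1 + k_d θ_c) = 0.434 / (1 + 0.0504 × 19.5) = 0.434 / 1.983 = 0.2189.
Substrate removed = Q·(S₀ − S) = 18500 m³/d × (285 − 10.2) g/m³ = 5.08×10^6 g/d = 5084 kg/d.
Biomass synthesised: P_X = Y_obs × 5084 = 1113 kg VSS/d.
R_O = Q·(S₀ − S) − 1.42·P_X = 5084 − 1.42 × 1113 = 3504 kg O₂/d.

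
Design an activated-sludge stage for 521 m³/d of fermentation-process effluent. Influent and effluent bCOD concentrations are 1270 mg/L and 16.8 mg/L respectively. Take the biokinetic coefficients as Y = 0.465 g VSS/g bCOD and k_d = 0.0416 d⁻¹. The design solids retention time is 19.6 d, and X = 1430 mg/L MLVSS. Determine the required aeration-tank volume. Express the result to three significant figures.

V ≈ 2290 m³

From the SRT design equation V = Y Q (S₀−S) θ_c / [X (1 + k_d θ_c)] = 0.465 × 521 × (1270 − 16.8) × 19.6 / [1430 × (1 + 0.0416 × 19.6)] = 5.95×10^6 / 2596 = 2292 m³.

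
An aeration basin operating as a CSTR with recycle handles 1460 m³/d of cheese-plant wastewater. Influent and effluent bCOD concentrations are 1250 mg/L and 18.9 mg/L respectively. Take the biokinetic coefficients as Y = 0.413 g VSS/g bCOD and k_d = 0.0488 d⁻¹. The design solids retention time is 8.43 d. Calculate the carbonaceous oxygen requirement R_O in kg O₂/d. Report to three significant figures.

R_O ≈ 1050 kg O₂/d

The observed yield is Y_obs = Y/(1 + k_d·θ_c) = 0.413 / (1 + 0.0488 × 8.43) = 0.413 / 1.411 = 0.2926 g VSS per g bCOD removed.
Substrate removed = Q·(S₀ − S) = 1460 m³/d × (1250 − 18.9) g/m³ = 1.8×10^6 g/d = 1797 kg/d.
P_X = Y_obs·Q·(S₀ − S) = 0.2926 × 1797 = 526.0 kg VSS/d.
R_O = Q·(S₀ − S) − 1.42·P_X = 1797 − 1.42 × 526.0 = 1051 kg O₂/d.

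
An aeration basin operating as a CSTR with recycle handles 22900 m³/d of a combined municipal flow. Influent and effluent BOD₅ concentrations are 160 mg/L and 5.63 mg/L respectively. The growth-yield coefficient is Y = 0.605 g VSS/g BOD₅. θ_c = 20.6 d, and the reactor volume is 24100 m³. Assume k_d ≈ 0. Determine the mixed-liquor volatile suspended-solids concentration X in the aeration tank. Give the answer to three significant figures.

X ≈ 1830 mg/L

From V·X = Y·Q·(S₀ − S)·θ_c (decay neglected): X = 0.605 × 22900 × (160 − 5.63) × 20.6 / 24100 = 1828 mg/L.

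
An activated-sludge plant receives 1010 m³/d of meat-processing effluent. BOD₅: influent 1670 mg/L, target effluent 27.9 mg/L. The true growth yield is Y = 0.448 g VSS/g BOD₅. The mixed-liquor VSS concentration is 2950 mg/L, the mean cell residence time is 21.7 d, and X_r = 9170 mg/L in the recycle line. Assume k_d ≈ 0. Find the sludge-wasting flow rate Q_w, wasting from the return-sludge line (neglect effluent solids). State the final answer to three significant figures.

Q_w ≈ 81.0 m³/d

Biomass mass balance (decay neglected): V·X = Y·Q·(S₀ − S)·θ_c, so V = 0.448 × 1010 × (1670 − 27.9) × 21.7 / 2950 = 5466 m³.
θ_c = V·X/(Q_w·X_r) when wasting from the recycle, so Q_w = V·X/(θ_c·X_r) = 5466 × 2950 / (21.7 × 9170) = 81.03 m³/d.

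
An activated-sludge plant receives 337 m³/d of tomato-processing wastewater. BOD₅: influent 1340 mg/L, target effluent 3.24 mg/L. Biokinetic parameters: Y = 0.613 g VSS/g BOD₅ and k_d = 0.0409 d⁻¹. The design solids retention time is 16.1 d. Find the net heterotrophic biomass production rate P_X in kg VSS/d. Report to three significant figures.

P_X ≈ 167 kg VSS/d

Correct the yield for decay: Y_obs = Y/(1 + k_d θ_c) = 0.613 / (1 + 0.0409 × 16.1) = 0.613 / 1.658 = 0.3696.
ΔS = 1340 − 3.24 = 1337 mg/L, so the substrate removal rate is 337 × 1337/1000 = 450.5 kg BOD₅/d.
P_X = Y_obs · Q(S₀ − S) = 0.3696 × 450.5 = 166.5 kg VSS/d.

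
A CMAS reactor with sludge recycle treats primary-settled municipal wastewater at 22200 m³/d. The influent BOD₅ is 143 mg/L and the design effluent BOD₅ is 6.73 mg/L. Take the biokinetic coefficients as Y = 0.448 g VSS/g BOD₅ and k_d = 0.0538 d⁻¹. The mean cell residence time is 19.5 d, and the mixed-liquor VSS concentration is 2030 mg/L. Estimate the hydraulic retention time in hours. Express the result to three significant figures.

Rearranging the biomass balance for a CMAS with decay, V = Y·Q·ΔS·θ_c / [X·(1+k_d θ_c)] = 0.448 × 22200 × (143 − 6.73) × 19.5 / [2030 × (1 + 0.0538 × 19.5)] = 2.64×10^7 / 4160 = 6353 m³.
HRT = V/Q = 6353 m³ / 22200 m³·d⁻¹ = 0.2862 d × 24 = 6.869 h.

τ ≈ 6.87 h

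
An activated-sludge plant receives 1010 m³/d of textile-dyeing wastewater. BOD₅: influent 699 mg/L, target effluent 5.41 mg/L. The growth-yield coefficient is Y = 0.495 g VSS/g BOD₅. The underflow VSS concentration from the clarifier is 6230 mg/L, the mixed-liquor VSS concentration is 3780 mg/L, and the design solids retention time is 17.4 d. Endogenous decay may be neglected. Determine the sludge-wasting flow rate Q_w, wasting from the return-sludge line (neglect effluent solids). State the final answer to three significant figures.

Biomass mass balance (decay neglected): V·X = Y·Q·(S₀ − S)·θ_c, so V = 0.495 × 1010 × (699 − 5.41) × 17.4 / 3780 = 1596 m³.
θ_c = V·X/(Q_w·X_r) when wasting from the recycle, so Q_w = V·X/(θ_c·X_r) = 1596 × 3780 / (17.4 × 6230) = 55.66 m³/d.

Q_w ≈ 55.7 m³/d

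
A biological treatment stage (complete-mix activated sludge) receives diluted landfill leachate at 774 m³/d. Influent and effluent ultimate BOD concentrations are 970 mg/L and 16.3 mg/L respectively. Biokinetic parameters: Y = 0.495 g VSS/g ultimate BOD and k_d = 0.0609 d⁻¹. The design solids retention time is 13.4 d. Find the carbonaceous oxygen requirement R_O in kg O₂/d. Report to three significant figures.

Y_obs = Y / (1 + k_d θ_c) = 0.495 / (1 + 0.0609 × 13.4) = 0.495 / 1.816 = 0.2726.
Mass of ultimate BOD removed per day: Q(S₀ − S) = 774 × 953.7 g/m³ = 738.2 kg/d.
P_X = Y_obs·Q·(S₀ − S) = 0.2726 × 738.2 = 201.2 kg VSS/d.
R_O = Q·(S₀ − S) − 1.42·P_X = 738.2 − 1.42 × 201.2 = 452.5 kg O₂/d.

R_O ≈ 452 kg O₂/d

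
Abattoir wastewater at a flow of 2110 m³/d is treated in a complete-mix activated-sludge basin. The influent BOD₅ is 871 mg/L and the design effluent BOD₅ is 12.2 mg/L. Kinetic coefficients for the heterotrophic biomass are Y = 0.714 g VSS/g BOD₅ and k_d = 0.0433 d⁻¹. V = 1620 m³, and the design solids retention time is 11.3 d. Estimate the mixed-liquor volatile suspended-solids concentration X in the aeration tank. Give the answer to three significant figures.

Solving the biomass balance for X: X = Y Q (S₀−S) θ_c / [V (1+k_d θ_c)] = 0.714 × 2110 × (871 − 12.2) × 11.3 / [1620 × (1 + 0.0433 × 11.3)] = 6060 mg/L.

X ≈ 6060 mg/L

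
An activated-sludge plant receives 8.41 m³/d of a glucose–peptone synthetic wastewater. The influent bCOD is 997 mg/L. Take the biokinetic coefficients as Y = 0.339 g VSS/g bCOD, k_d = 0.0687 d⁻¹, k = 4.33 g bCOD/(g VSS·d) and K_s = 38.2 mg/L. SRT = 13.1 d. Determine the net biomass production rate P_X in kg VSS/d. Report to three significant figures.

P_X ≈ 1.49 kg VSS/d

For a completely mixed reactor with recycle the Lawrence–McCarty relation gives S = K_s·(1 + k_d·θ_c) / [θ_c·(Y·k − k_d) − 1] = 38.2 × (1 + 0.0687 × 13.1) / [13.1 × (0.339 × 4.33 − 0.0687) − 1] = 72.58 / 17.33 = 4.188 mg/L.
Y_obs = Y / (1 + k_d θ_c) = 0.339 / (1 + 0.0687 × 13.1) = 0.339 / 1.900 = 0.1784.
ΔS = 997 − 4.19 = 992.8 mg/L, so the substrate removal rate is 8.41 × 992.8/1000 = 8.350 kg bCOD/d.
Net biomass production P_X = Y_obs × Q·(S₀ − S) = 0.1784 × 8.350 = 1.490 kg VSS/d.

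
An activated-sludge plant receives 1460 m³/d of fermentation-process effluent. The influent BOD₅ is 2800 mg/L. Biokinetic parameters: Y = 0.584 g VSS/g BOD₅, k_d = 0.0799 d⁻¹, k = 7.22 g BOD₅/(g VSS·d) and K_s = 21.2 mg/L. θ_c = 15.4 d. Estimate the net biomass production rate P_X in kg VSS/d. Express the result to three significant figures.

P_X ≈ 1070 kg VSS/d

Effluent substrate depends only on kinetics and SRT: S = K_s(1 + k_d θ_c) / [θ_c(Yk − k_d) − 1] = 21.2 × (1 + 0.0799 × 15.4) / [15.4 × (0.584 × 7.22 − 0.0799) − 1] = 47.29 / 62.70 = 0.7541 mg/L.
Observed yield with endogenous decay: Y_obs = Y / (1 + k_d·θ_c) = 0.584 / (1 + 0.0799 × 15.4) = 0.584 / 2.230 = 0.2618 g VSS/g BOD₅.
Substrate removed = Q·(S₀ − S) = 1460 m³/d × (2800 − 0.754) g/m³ = 4.09×10^6 g/d = 4087 kg/d.
Net biomass production P_X = Y_obs × Q·(S₀ − S) = 0.2618 × 4087 = 1070 kg VSS/d.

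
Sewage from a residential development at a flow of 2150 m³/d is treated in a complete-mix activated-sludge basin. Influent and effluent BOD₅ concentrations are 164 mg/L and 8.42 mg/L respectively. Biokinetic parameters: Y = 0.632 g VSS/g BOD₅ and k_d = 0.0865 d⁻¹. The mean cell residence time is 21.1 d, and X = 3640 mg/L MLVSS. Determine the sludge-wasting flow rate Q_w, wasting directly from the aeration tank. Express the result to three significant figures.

Steady-state biomass mass balance: V·X·(1 + k_d·θ_c) = Y·Q·(S₀ − S)·θ_c, so V = 0.632 × 2150 × (164 − 8.42) × 21.1 / [3640 × (1 + 0.0865 × 21.1)] = 4.46×10^6 / 10284 = 433.8 m³.
For wasting at MLVSS concentration, Q_w = V/θ_c = 433.8/21.1 = 20.56 m³/d.

Q_w ≈ 20.6 m³/d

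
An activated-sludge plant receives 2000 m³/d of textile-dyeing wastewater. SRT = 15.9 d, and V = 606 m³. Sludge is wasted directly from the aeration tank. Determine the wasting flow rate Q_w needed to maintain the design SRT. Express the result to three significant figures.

Q_w ≈ 38.1 m³/d

With mixed-liquor wasting, θ_c = V/Q_w, so Q_w = V/θ_c = 606.0/15.9 = 38.11 m³/d.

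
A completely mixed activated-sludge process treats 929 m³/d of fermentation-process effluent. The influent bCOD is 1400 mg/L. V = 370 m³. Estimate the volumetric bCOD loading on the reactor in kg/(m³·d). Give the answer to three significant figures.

Volumetric loading L_v = Q·S₀ / V = 929 × 1400 g/m³ / 370.0 m³ = 3515 g/(m³·d) = 3.515 kg bCOD/(m³·d).

L_v ≈ 3.52 kg bCOD/(m³·d)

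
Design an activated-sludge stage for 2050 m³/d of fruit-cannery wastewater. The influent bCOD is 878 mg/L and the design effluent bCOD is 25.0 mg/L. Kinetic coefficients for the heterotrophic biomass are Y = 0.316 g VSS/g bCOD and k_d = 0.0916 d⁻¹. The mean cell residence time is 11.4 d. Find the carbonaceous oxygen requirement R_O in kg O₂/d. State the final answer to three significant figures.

Observed yield with endogenous decay: Y_obs = Y / (1 + k_d·θ_c) = 0.316 / (1 + 0.0916 × 11.4) = 0.316 / 2.044 = 0.1546 g VSS/g bCOD.
ΔS = 878 − 25.0 = 853.0 mg/L, so the substrate removal rate is 2050 × 853.0/1000 = 1749 kg bCOD/d.
Biomass synthesised: P_X = Y_obs × 1749 = 270.3 kg VSS/d.
Carbonaceous O₂ demand = substrate oxidised − cell-mass equivalent = 1749 − 1.42 × 270.3 = 1365 kg O₂/d.

R_O ≈ 1360 kg O₂/d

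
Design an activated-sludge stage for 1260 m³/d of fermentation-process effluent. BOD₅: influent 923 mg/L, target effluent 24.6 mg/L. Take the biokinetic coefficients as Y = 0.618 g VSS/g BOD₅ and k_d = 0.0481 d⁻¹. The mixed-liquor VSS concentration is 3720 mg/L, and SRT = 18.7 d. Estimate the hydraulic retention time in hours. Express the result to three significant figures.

Rearranging the biomass balance for a CMAS with decay, V = Y·Q·ΔS·θ_c / [X·(1+k_d θ_c)] = 0.618 × 1260 × (923 − 24.6) × 18.7 / [3720 × (1 + 0.0481 × 18.7)] = 1.31×10^7 / 7066 = 1851 m³.
τ = V/Q = 1851/1260 = 1.469 d, or 35.26 h.

τ ≈ 35.3 h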